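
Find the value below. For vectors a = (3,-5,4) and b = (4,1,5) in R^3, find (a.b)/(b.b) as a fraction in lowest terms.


Projection coefficient = (a . b) / (b . b)
a . b = 3*4 + (-5)*1 + 4*5
= 12 + (-5) + 20 = 27
b . b = 4^2 + 1^2 + 5^2
= 16 + 1 + 25 = 42
Coefficient = 27/42
In lowest terms: 9/14


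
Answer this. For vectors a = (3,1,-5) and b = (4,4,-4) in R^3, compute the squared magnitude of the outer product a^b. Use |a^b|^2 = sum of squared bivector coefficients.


a wedge b = (a1*b2 - a2*b1)*e12 + (a1*b3 - a3*b1)*e13 + (a2*b3 - a3*b2)*e23
e12 coeff: 3*4 - 1*4 = 12 - 4 = 8
e13 coeff: 3*(-4) - (-5)*4 = -12 - (-20) = 8
e23 coeff: 1*(-4) - (-5)*4 = -4 - (-20) = 16
|a wedge b|^2 = 8^2 + 8^2 + 16^2
= 64 + 64 + 256
= 384


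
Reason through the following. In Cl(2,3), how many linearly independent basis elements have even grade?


Even subalgebra dimension = 2^(n-1)
n = 2 + 3 = 5
2^(5 - 1) = 2^4 = 16
Verification: sum of C(5,k) for even k = 1 + 10 + 5 = 16
Result = 16


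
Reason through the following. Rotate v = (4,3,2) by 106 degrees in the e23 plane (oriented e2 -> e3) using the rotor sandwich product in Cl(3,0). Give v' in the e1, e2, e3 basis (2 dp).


Rotor R = cos(53deg) - sin(53deg)*e23
Rotation angle theta = 2 * 53 = 106 degrees in the e23 plane (e2 -> e3).
The component perpendicular to the plane (e1) is invariant: v'_1 = v1 = 4.00
cos(106deg) = -0.2756, sin(106deg) = 0.9613
v'_2 = v2*cos(theta) - v3*sin(theta) = 3*(-0.2756) - 2*0.9613 = -2.75
v'_3 = v2*sin(theta) + v3*cos(theta) = 3*0.9613 + 2*(-0.2756) = 2.33
v' = 4.00*e1 - 2.75*e2 + 2.33*e3


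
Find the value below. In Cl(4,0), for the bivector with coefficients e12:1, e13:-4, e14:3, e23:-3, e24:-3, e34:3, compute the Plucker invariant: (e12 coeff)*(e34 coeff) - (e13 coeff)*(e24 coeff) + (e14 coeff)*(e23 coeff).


Plucker relation: af - be + cd
a*f = 1*3 = 3
b*e = (-4)*(-3) = 12
c*d = 3*(-3) = -9
af - be + cd = 3 - 12 + (-9)
= -18


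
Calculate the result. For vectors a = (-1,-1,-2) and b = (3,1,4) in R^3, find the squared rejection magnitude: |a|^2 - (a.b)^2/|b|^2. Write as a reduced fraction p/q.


|a|^2 = (-1)^2 + (-1)^2 + (-2)^2 = 6
|b|^2 = 3^2 + 1^2 + 4^2 = 26
a . b = (-1)*3 + (-1)*1 + (-2)*4 = -12
(a.b)^2 = (-12)^2 = 144
|rej|^2 = 6 - 144/26
= (156 - 144)/26
= 12/26
In lowest terms: 6/13


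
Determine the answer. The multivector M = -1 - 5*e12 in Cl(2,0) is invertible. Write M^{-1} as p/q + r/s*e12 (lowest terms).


M = -1 - 5*e12, where e12^2 = -1.
Since M commutes with its reverse ~M = a - b*e12, M * ~M = a^2 - b^2*e12^2 = a^2 + b^2.
So M^{-1} = ~M / (a^2 + b^2) = (a - b*e12)/(a^2 + b^2).
a^2 + b^2 = 1 + 25 = 26
Scalar part = -1/26 = -1/26
Bivector coeff = 5/26 = 5/26
M^{-1} = -1/26 + 5/26*e12


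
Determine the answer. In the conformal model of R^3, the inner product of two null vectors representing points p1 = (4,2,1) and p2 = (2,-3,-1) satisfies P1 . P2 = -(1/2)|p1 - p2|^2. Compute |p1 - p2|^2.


p1 - p2 = (2, 5, 2)
|p1 - p2|^2 = 2^2 + 5^2 + 2^2
= 4 + 25 + 4
= 33


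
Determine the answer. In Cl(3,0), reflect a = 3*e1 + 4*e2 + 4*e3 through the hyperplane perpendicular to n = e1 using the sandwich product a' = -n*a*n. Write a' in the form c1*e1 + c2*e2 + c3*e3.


Reflection formula: a' = -n*a*n, with n = e1 (unit vector, n^2 = 1).
For reflection through hyperplane perp to e1:
The component along e1 flips sign, others stay.
a = (3, 4, 4)
a' = (-3, 4, 4)
a' = -3*e1 + 4*e2 + 4*e3


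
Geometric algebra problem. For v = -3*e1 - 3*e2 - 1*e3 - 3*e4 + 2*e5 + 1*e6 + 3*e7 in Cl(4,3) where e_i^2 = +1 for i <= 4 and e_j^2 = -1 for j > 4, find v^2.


v^2 = sum of c_i^2 * e_i^2
Positive signature terms (e_i^2 = +1): (-3)^2 + (-3)^2 + (-1)^2 + (-3)^2 = 28
Negative signature terms (e_j^2 = -1): 2^2 + 1^2 + 3^2 = 14
v^2 = 28 - 14 = 14


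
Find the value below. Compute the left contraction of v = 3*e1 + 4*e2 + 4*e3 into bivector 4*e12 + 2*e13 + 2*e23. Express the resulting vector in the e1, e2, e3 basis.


Left contraction v _| B = <vB>_1 (grade-1 part of the geometric product vB).
Using e1_|e12 = e2, e2_|e12 = -e1, e1_|e13 = e3, e3_|e13 = -e1, e2_|e23 = e3, e3_|e23 = -e2:
e1 coeff: -v2*b12 - v3*b13 = -(4)*(4) - (4)*(2) = -24
e2 coeff: v1*b12 - v3*b23 = (3)*(4) - (4)*(2) = 4
e3 coeff: v1*b13 + v2*b23 = (3)*(2) + (4)*(2) = 14
v _| B = -24*e1 + 4*e2 + 14*e3


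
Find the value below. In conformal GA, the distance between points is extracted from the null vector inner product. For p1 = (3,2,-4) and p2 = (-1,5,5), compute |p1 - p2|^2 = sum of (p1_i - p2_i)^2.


p1 - p2 = (4, -3, -9)
|p1 - p2|^2 = 4^2 + (-3)^2 + (-9)^2
= 16 + 9 + 81
= 106


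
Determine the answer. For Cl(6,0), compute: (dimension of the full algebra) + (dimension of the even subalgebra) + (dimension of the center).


n = 6 + 0 = 6
Total dim = 2^6 = 64
Even subalgebra dim = 2^5 = 32
n is even, so center dim = 1
Sum = 64 + 32 + 1 = 97


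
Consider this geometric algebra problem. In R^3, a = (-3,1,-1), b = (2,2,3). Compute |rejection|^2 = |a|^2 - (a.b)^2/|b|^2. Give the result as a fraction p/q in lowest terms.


|a|^2 = (-3)^2 + 1^2 + (-1)^2 = 11
|b|^2 = 2^2 + 2^2 + 3^2 = 17
a . b = (-3)*2 + 1*2 + (-1)*3 = -7
(a.b)^2 = (-7)^2 = 49
|rej|^2 = 11 - 49/17
= (187 - 49)/17
= 138/17
In lowest terms: 138/17


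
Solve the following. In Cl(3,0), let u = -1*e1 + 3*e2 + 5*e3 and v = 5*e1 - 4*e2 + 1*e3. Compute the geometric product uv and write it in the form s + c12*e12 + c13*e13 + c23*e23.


In Cl(3,0): e_i^2 = 1, e_ie_j = -e_je_i for i != j.
Scalar part = u . v = (-1)*5 + 3*(-4) + 5*1
= -5 + (-12) + 5 = -12
e12 coeff = (-1)*(-4) - 3*5 = 4 - 15 = -11
e13 coeff = (-1)*1 - 5*5 = -1 - 25 = -26
e23 coeff = 3*1 - 5*(-4) = 3 - (-20) = 23
uv = -12 - 11*e12 - 26*e13 + 23*e23


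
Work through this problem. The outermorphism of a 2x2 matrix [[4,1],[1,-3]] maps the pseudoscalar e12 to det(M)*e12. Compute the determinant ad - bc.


The outermorphism of a linear map f sends e1^e2 to f(e1)^f(e2).
f(e1) = 4*e1 + 1*e2
f(e2) = 1*e1 - 3*e2
f(e1) ^ f(e2) = (4*e1 + 1*e2) ^ (1*e1 - 3*e2)
= 4*(-3)*e12 + 1*1*e21
= (-12 - 1)*e12
= -13*e12
Coefficient = -13


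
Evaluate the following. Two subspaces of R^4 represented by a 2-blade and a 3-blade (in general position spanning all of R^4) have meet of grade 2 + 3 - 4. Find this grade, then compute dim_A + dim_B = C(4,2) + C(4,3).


Meet grade = grade(A) + grade(B) - n
= 2 + 3 - 4 = 1
C(4,2) = 6
C(4,3) = 4
dim_A + dim_B = 6 + 4 = 10


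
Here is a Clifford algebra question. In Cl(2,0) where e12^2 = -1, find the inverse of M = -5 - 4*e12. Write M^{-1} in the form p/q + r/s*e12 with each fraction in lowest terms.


M = -5 - 4*e12, where e12^2 = -1.
Since M commutes with its reverse ~M = a - b*e12, M * ~M = a^2 - b^2*e12^2 = a^2 + b^2.
So M^{-1} = ~M / (a^2 + b^2) = (a - b*e12)/(a^2 + b^2).
a^2 + b^2 = 25 + 16 = 41
Scalar part = -5/41 = -5/41
Bivector coeff = 4/41 = 4/41
M^{-1} = -5/41 + 4/41*e12


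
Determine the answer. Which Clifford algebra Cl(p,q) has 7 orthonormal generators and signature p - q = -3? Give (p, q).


We need p + q = 7 and p - q = -3.
Adding: 2p = 7 + (-3) = 4, so p = 2.
Then q = 7 - 2 = 5.
(p, q) = (2, 5)


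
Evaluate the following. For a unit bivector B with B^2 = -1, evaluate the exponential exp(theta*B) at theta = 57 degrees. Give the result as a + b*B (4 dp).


For a unit bivector B with B^2 = -1, the exponential series gives
e^(theta*B) = cos(theta) + sin(theta)*B (the GA analogue of Euler's formula).
theta = 57 degrees = 0.994838 rad
cos(57 deg) = 0.5446
sin(57 deg) = 0.8387
exp(theta*B) = 0.5446 + 0.8387*B


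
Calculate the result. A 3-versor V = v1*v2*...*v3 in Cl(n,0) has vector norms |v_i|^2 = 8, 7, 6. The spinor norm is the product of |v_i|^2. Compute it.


Spinor norm N(V) = |v1|^2 * |v2|^2 * ... * |v3|^2
= 8 * 7 * 6
Running product: 8, 56, 336
N(V) = 336


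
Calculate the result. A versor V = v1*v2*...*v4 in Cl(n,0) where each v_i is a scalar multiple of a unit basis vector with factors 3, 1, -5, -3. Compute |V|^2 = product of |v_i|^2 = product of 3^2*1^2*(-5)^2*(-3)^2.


Each vector v_i has |v_i|^2 = s_i^2
Squared scales: 3^2 = 9, 1^2 = 1, (-5)^2 = 25, (-3)^2 = 9
|V|^2 = 9 * 1 * 25 * 9
= 2025


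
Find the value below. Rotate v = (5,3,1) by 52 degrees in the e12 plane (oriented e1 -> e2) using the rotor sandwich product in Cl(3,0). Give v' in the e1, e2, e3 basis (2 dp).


Rotor R = cos(26deg) - sin(26deg)*e12
Rotation angle theta = 2 * 26 = 52 degrees in the e12 plane (e1 -> e2).
The component perpendicular to the plane (e3) is invariant: v'_3 = v3 = 1.00
cos(52deg) = 0.6157, sin(52deg) = 0.7880
v'_1 = v1*cos(theta) - v2*sin(theta) = 5*0.6157 - 3*0.7880 = 0.71
v'_2 = v1*sin(theta) + v2*cos(theta) = 5*0.7880 + 3*0.6157 = 5.79
v' = 0.71*e1 + 5.79*e2 + 1.00*e3


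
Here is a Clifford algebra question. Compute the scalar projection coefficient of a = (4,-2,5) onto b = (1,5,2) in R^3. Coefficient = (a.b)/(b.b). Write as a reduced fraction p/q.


Projection coefficient = (a . b) / (b . b)
a . b = 4*1 + (-2)*5 + 5*2
= 4 + (-10) + 10 = 4
b . b = 1^2 + 5^2 + 2^2
= 1 + 25 + 4 = 30
Coefficient = 4/30
In lowest terms: 2/15


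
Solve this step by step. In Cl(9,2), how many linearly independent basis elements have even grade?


Even subalgebra dimension = 2^(n-1)
n = 9 + 2 = 11
2^(11 - 1) = 2^10 = 1024
Verification: sum of C(11,k) for even k = 1 + 55 + 330 + 462 + 165 + 11 = 1024
Result = 1024


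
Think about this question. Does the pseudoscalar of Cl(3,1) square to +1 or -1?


The pseudoscalar I = e1...e_n (product of all n generators) of Cl(p,q) satisfies I^2 = (-1)^(q + n(n-1)/2).
p = 3, q = 1, n = p + q = 4
n(n-1)/2 = 4 * 3 / 2 = 6
Exponent = q + n(n-1)/2 = 1 + 6 = 7
I^2 = (-1)^7 = -1


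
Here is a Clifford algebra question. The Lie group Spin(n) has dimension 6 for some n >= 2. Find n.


dim Spin(n) = dim so(n) = n(n-1)/2.
Solve n(n-1)/2 = 6, i.e. n^2 - n - 12 = 0.
Discriminant = 1 + 8*6 = 49
n = (1 + sqrt(49))/2 = (1 + 7)/2 = 4


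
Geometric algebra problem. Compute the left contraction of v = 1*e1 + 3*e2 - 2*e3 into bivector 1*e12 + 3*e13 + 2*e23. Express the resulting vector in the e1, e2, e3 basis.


Left contraction v _| B = <vB>_1 (grade-1 part of the geometric product vB).
Using e1_|e12 = e2, e2_|e12 = -e1, e1_|e13 = e3, e3_|e13 = -e1, e2_|e23 = e3, e3_|e23 = -e2:
e1 coeff: -v2*b12 - v3*b13 = -(3)*(1) - (-2)*(3) = 3
e2 coeff: v1*b12 - v3*b23 = (1)*(1) - (-2)*(2) = 5
e3 coeff: v1*b13 + v2*b23 = (1)*(3) + (3)*(2) = 9
v _| B = 3*e1 + 5*e2 + 9*e3


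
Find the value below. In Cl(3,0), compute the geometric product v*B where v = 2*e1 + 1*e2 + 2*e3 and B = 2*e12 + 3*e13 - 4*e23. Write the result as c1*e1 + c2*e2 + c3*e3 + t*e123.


vB has grade-1 (vector) and grade-3 (trivector) parts: vB = (v _| B) + (v ^ B).
Vector part <vB>_1:
  e1: -v2*b12 - v3*b13 = -(1)*(2) - (2)*(3) = -8
  e2: v1*b12 - v3*b23 = (2)*(2) - (2)*(-4) = 12
  e3: v1*b13 + v2*b23 = (2)*(3) + (1)*(-4) = 2
Trivector part <vB>_3:
  e123: v1*b23 - v2*b13 + v3*b12 = (2)*(-4) - (1)*(3) + (2)*(2) = -7
vB = -8*e1 + 12*e2 + 2*e3 - 7*e123


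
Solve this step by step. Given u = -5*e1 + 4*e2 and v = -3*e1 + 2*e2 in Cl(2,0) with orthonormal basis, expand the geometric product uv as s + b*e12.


Expand: (-5*e1 + 4*e2)(-3*e1 + 2*e2)
= (-5)*(-3)*e1e1 + (-5)*2*e1e2 + 4*(-3)*e2e1 + 4*2*e2e2
Using e1^2 = e2^2 = 1, e2e1 = -e1e2:
Scalar part s = (-5)*(-3) + 4*2 = 15 + 8 = 23
Bivector part b = (-5)*2 - 4*(-3) = -10 - (-12) = 2
uv = 23 + 2*e12


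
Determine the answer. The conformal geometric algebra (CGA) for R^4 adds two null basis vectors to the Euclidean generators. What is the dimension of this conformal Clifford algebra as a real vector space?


The conformal model of R^4 uses Cl(5,1): the 4 Euclidean generators plus two extra orthogonal generators e+ (e+^2 = +1) and e- (e-^2 = -1), from which the null vectors e0, einf are built.
Number of generators m = 4 + 2 = 6.
dim Cl(p,q) = 2^m = 2^6 = 64


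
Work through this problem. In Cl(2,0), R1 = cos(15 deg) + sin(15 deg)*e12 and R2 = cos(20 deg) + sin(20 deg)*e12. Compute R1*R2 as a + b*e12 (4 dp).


Same-plane rotors commute and their half-angles add:
R1*R2 = cos(a1 + a2) + sin(a1 + a2)*e12.
a1 + a2 = 15 + 20 = 35 deg
cos(35 deg) = 0.8192
sin(35 deg) = 0.5736
R1*R2 = 0.8192 + 0.5736*e12


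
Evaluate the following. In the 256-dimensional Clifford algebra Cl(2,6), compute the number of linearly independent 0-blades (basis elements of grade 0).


Number of grade-k basis blades in Cl(p,q) with n = p + q is C(n, k).
n = 2 + 6 = 8
C(8, 0) = 8! / (0! * 8!)
= 40320 / (1 * 40320)
= 1


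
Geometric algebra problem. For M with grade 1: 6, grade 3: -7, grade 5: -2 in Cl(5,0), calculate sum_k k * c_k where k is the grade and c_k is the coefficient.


Grade-weighted sum = sum of grade_k * coefficient_k
1*6 = 6
3*(-7) = -21
5*(-2) = -10
Total = 6 + (-21) + (-10) = -25


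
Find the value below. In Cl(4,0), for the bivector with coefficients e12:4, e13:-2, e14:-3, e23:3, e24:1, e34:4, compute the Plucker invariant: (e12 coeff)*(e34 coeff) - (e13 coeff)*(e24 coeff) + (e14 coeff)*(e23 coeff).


Plucker relation: af - be + cd
a*f = 4*4 = 16
b*e = (-2)*1 = -2
c*d = (-3)*3 = -9
af - be + cd = 16 - (-2) + (-9)
= 9


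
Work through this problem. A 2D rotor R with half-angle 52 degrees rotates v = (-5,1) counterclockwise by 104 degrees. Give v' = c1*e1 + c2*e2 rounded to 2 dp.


Rotor R = cos(52deg) - sin(52deg)*e12
Rotation angle theta = 2 * 52 = 104 degrees
v' = R*v*~R rotates v by theta.
cos(104deg) = -0.2419, sin(104deg) = 0.9703
v'_1 = -5*cos(104deg) - 1*sin(104deg)
= -5*(-0.2419) - 1*0.9703
= 0.24
v'_2 = -5*sin(104deg) + 1*cos(104deg)
= -5*0.9703 + 1*(-0.2419)
= -5.09
v' = 0.24*e1 - 5.09*e2


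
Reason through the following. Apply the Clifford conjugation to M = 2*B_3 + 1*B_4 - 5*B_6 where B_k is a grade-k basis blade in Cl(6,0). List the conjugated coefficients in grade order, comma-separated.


Clifford conjugate sign for grade k: (-1)^(k(k+1)/2)
Grade 3: (-1)^(3*4/2) = (-1)^6 = 1, coeff 2 -> 2
Grade 4: (-1)^(4*5/2) = (-1)^10 = 1, coeff 1 -> 1
Grade 6: (-1)^(6*7/2) = (-1)^21 = -1, coeff -5 -> 5
Conjugated coefficients: 2, 1, 5


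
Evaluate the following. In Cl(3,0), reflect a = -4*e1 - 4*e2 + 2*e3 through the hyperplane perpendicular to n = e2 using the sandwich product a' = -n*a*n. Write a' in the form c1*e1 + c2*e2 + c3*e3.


Reflection formula: a' = -n*a*n, with n = e2 (unit vector, n^2 = 1).
For reflection through hyperplane perp to e2:
The component along e2 flips sign, others stay.
a = (-4, -4, 2)
a' = (-4, 4, 2)
a' = -4*e1 + 4*e2 + 2*e3


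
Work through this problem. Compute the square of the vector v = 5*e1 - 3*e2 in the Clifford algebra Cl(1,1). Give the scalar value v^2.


v^2 = sum of c_i^2 * e_i^2
Positive signature terms (e_i^2 = +1): 5^2 = 25
Negative signature terms (e_j^2 = -1): (-3)^2 = 9
v^2 = 25 - 9 = 16


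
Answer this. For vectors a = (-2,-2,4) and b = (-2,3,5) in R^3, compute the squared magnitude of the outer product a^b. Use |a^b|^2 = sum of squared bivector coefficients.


a wedge b = (a1*b2 - a2*b1)*e12 + (a1*b3 - a3*b1)*e13 + (a2*b3 - a3*b2)*e23
e12 coeff: (-2)*3 - (-2)*(-2) = -6 - 4 = -10
e13 coeff: (-2)*5 - 4*(-2) = -10 - (-8) = -2
e23 coeff: (-2)*5 - 4*3 = -10 - 12 = -22
|a wedge b|^2 = (-10)^2 + (-2)^2 + (-22)^2
= 100 + 4 + 484
= 588


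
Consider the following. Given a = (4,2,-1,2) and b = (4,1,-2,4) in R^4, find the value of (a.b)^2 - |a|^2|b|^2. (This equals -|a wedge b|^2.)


a . b = 4*4 + 2*1 + (-1)*(-2) + 2*4
= 16 + 2 + 2 + 8 = 28
|a|^2 = 4^2 + 2^2 + (-1)^2 + 2^2 = 25
|b|^2 = 4^2 + 1^2 + (-2)^2 + 4^2 = 37
(a.b)^2 = 28^2 = 784
|a|^2 * |b|^2 = 25 * 37 = 925
Result = 784 - 925 = -141


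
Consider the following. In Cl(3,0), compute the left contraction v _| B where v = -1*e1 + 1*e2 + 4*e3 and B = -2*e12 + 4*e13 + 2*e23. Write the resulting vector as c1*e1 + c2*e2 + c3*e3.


Left contraction v _| B = <vB>_1 (grade-1 part of the geometric product vB).
Using e1_|e12 = e2, e2_|e12 = -e1, e1_|e13 = e3, e3_|e13 = -e1, e2_|e23 = e3, e3_|e23 = -e2:
e1 coeff: -v2*b12 - v3*b13 = -(1)*(-2) - (4)*(4) = -14
e2 coeff: v1*b12 - v3*b23 = (-1)*(-2) - (4)*(2) = -6
e3 coeff: v1*b13 + v2*b23 = (-1)*(4) + (1)*(2) = -2
v _| B = -14*e1 - 6*e2 - 2*e3


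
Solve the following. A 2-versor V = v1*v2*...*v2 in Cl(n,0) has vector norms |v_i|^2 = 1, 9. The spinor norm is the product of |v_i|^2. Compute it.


Spinor norm N(V) = |v1|^2 * |v2|^2 * ... * |v2|^2
= 1 * 9
Running product: 1, 9
N(V) = 9


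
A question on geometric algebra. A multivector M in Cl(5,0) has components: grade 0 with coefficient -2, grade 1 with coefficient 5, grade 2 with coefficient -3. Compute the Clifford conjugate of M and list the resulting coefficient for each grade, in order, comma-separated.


Clifford conjugate sign for grade k: (-1)^(k(k+1)/2)
Grade 0: (-1)^(0*1/2) = (-1)^0 = 1, coeff -2 -> -2
Grade 1: (-1)^(1*2/2) = (-1)^1 = -1, coeff 5 -> -5
Grade 2: (-1)^(2*3/2) = (-1)^3 = -1, coeff -3 -> 3
Conjugated coefficients: -2, -5, 3


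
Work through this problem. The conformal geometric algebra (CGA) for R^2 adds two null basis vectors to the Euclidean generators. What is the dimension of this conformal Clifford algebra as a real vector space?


The conformal model of R^2 uses Cl(3,1): the 2 Euclidean generators plus two extra orthogonal generators e+ (e+^2 = +1) and e- (e-^2 = -1), from which the null vectors e0, einf are built.
Number of generators m = 2 + 2 = 4.
dim Cl(p,q) = 2^m = 2^4 = 16


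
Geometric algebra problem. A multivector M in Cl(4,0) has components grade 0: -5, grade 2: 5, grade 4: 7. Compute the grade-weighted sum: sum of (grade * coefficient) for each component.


Grade-weighted sum = sum of grade_k * coefficient_k
0*(-5) = 0
2*5 = 10
4*7 = 28
Total = 0 + 10 + 28 = 38


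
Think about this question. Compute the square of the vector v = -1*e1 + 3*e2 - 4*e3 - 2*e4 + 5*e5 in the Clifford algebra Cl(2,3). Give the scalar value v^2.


v^2 = sum of c_i^2 * e_i^2
Positive signature terms (e_i^2 = +1): (-1)^2 + 3^2 = 10
Negative signature terms (e_j^2 = -1): (-4)^2 + (-2)^2 + 5^2 = 45
v^2 = 10 - 45 = -35


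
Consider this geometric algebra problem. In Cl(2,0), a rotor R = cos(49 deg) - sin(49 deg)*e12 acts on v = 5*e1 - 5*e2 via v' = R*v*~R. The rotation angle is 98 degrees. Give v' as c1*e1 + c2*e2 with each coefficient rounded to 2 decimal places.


Rotor R = cos(49deg) - sin(49deg)*e12
Rotation angle theta = 2 * 49 = 98 degrees
v' = R*v*~R rotates v by theta.
cos(98deg) = -0.1392, sin(98deg) = 0.9903
v'_1 = 5*cos(98deg) - (-5)*sin(98deg)
= 5*(-0.1392) - (-5)*0.9903
= 4.26
v'_2 = 5*sin(98deg) + (-5)*cos(98deg)
= 5*0.9903 + (-5)*(-0.1392)
= 5.65
v' = 4.26*e1 + 5.65*e2


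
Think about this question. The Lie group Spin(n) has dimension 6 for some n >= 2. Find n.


dim Spin(n) = dim so(n) = n(n-1)/2.
Solve n(n-1)/2 = 6, i.e. n^2 - n - 12 = 0.
Discriminant = 1 + 8*6 = 49
n = (1 + sqrt(49))/2 = (1 + 7)/2 = 4


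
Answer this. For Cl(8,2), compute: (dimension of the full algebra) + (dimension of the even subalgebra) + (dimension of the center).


n = 8 + 2 = 10
Total dim = 2^10 = 1024
Even subalgebra dim = 2^9 = 512
n is even, so center dim = 1
Sum = 1024 + 512 + 1 = 1537


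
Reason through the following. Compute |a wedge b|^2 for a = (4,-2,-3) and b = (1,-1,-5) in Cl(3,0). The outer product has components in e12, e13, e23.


a wedge b = (a1*b2 - a2*b1)*e12 + (a1*b3 - a3*b1)*e13 + (a2*b3 - a3*b2)*e23
e12 coeff: 4*(-1) - (-2)*1 = -4 - (-2) = -2
e13 coeff: 4*(-5) - (-3)*1 = -20 - (-3) = -17
e23 coeff: (-2)*(-5) - (-3)*(-1) = 10 - 3 = 7
|a wedge b|^2 = (-2)^2 + (-17)^2 + 7^2
= 4 + 289 + 49
= 342


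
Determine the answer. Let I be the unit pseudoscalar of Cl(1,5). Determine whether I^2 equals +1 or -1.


The pseudoscalar I = e1...e_n (product of all n generators) of Cl(p,q) satisfies I^2 = (-1)^(q + n(n-1)/2).
p = 1, q = 5, n = p + q = 6
n(n-1)/2 = 6 * 5 / 2 = 15
Exponent = q + n(n-1)/2 = 5 + 15 = 20
I^2 = (-1)^20 = +1


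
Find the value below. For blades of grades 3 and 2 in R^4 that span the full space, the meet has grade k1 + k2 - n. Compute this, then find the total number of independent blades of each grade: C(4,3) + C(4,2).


Meet grade = grade(A) + grade(B) - n
= 3 + 2 - 4 = 1
C(4,3) = 4
C(4,2) = 6
dim_A + dim_B = 4 + 6 = 10


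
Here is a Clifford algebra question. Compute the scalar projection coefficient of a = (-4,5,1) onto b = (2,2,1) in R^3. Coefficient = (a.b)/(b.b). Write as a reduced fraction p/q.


Projection coefficient = (a . b) / (b . b)
a . b = (-4)*2 + 5*2 + 1*1
= -8 + 10 + 1 = 3
b . b = 2^2 + 2^2 + 1^2
= 4 + 4 + 1 = 9
Coefficient = 3/9
In lowest terms: 1/3


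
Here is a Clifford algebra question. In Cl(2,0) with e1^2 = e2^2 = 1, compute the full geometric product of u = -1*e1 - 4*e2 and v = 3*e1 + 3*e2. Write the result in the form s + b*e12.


Expand: (-1*e1 - 4*e2)(3*e1 + 3*e2)
= (-1)*3*e1e1 + (-1)*3*e1e2 + (-4)*3*e2e1 + (-4)*3*e2e2
Using e1^2 = e2^2 = 1, e2e1 = -e1e2:
Scalar part s = (-1)*3 + (-4)*3 = -3 + (-12) = -15
Bivector part b = (-1)*3 - (-4)*3 = -3 - (-12) = 9
uv = -15 + 9*e12


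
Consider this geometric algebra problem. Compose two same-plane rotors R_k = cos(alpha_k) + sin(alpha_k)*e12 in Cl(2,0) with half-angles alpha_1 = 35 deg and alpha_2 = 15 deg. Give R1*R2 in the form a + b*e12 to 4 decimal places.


Same-plane rotors commute and their half-angles add:
R1*R2 = cos(a1 + a2) + sin(a1 + a2)*e12.
a1 + a2 = 35 + 15 = 50 deg
cos(50 deg) = 0.6428
sin(50 deg) = 0.7660
R1*R2 = 0.6428 + 0.7660*e12


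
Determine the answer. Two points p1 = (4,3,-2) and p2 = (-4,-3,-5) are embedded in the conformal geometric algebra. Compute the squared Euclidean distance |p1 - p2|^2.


p1 - p2 = (8, 6, 3)
|p1 - p2|^2 = 8^2 + 6^2 + 3^2
= 64 + 36 + 9
= 109


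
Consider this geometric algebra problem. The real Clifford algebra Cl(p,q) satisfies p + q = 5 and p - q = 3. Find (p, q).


We need p + q = 5 and p - q = 3.
Adding: 2p = 5 + 3 = 8, so p = 4.
Then q = 5 - 4 = 1.
(p, q) = (4, 1)


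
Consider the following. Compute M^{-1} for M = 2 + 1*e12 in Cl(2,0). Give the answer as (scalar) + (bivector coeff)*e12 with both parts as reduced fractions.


M = 2 + 1*e12, where e12^2 = -1.
Since M commutes with its reverse ~M = a - b*e12, M * ~M = a^2 - b^2*e12^2 = a^2 + b^2.
So M^{-1} = ~M / (a^2 + b^2) = (a - b*e12)/(a^2 + b^2).
a^2 + b^2 = 4 + 1 = 5
Scalar part = 2/5 = 2/5
Bivector coeff = -1/5 = -1/5
M^{-1} = 2/5 - 1/5*e12


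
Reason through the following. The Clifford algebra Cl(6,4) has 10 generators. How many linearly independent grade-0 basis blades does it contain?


Number of grade-k basis blades in Cl(p,q) with n = p + q is C(n, k).
n = 6 + 4 = 10
C(10, 0) = 10! / (0! * 10!)
= 3628800 / (1 * 3628800)
= 1


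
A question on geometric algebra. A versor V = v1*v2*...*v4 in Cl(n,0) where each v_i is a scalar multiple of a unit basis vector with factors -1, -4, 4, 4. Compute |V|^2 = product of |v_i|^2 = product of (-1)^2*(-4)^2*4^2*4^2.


Each vector v_i has |v_i|^2 = s_i^2
Squared scales: (-1)^2 = 1, (-4)^2 = 16, 4^2 = 16, 4^2 = 16
|V|^2 = 1 * 16 * 16 * 16
= 4096


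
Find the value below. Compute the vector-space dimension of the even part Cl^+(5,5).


Even subalgebra dimension = 2^(n-1)
n = 5 + 5 = 10
2^(10 - 1) = 2^9 = 512
Verification: sum of C(10,k) for even k = 1 + 45 + 210 + 210 + 45 + 1 = 512
Result = 512


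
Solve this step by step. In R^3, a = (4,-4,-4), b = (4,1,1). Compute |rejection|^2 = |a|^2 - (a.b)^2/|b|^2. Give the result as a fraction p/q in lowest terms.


|a|^2 = 4^2 + (-4)^2 + (-4)^2 = 48
|b|^2 = 4^2 + 1^2 + 1^2 = 18
a . b = 4*4 + (-4)*1 + (-4)*1 = 8
(a.b)^2 = 8^2 = 64
|rej|^2 = 48 - 64/18
= (864 - 64)/18
= 800/18
In lowest terms: 400/9


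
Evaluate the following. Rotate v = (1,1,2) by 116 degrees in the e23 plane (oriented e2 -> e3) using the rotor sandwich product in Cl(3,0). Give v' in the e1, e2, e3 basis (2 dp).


Rotor R = cos(58deg) - sin(58deg)*e23
Rotation angle theta = 2 * 58 = 116 degrees in the e23 plane (e2 -> e3).
The component perpendicular to the plane (e1) is invariant: v'_1 = v1 = 1.00
cos(116deg) = -0.4384, sin(116deg) = 0.8988
v'_2 = v2*cos(theta) - v3*sin(theta) = 1*(-0.4384) - 2*0.8988 = -2.24
v'_3 = v2*sin(theta) + v3*cos(theta) = 1*0.8988 + 2*(-0.4384) = 0.02
v' = 1.00*e1 - 2.24*e2 + 0.02*e3


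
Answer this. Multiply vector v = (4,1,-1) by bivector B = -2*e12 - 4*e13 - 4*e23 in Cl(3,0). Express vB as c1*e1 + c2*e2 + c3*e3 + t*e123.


vB has grade-1 (vector) and grade-3 (trivector) parts: vB = (v _| B) + (v ^ B).
Vector part <vB>_1:
  e1: -v2*b12 - v3*b13 = -(1)*(-2) - (-1)*(-4) = -2
  e2: v1*b12 - v3*b23 = (4)*(-2) - (-1)*(-4) = -12
  e3: v1*b13 + v2*b23 = (4)*(-4) + (1)*(-4) = -20
Trivector part <vB>_3:
  e123: v1*b23 - v2*b13 + v3*b12 = (4)*(-4) - (1)*(-4) + (-1)*(-2) = -10
vB = -2*e1 - 12*e2 - 20*e3 - 10*e123


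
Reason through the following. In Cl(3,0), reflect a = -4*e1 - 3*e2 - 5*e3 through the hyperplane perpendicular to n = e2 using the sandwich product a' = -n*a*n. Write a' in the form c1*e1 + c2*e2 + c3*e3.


Reflection formula: a' = -n*a*n, with n = e2 (unit vector, n^2 = 1).
For reflection through hyperplane perp to e2:
The component along e2 flips sign, others stay.
a = (-4, -3, -5)
a' = (-4, 3, -5)
a' = -4*e1 + 3*e2 - 5*e3


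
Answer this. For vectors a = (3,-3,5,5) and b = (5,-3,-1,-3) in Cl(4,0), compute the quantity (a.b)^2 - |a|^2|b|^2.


a . b = 3*5 + (-3)*(-3) + 5*(-1) + 5*(-3)
= 15 + 9 + (-5) + (-15) = 4
|a|^2 = 3^2 + (-3)^2 + 5^2 + 5^2 = 68
|b|^2 = 5^2 + (-3)^2 + (-1)^2 + (-3)^2 = 44
(a.b)^2 = 4^2 = 16
|a|^2 * |b|^2 = 68 * 44 = 2992
Result = 16 - 2992 = -2976


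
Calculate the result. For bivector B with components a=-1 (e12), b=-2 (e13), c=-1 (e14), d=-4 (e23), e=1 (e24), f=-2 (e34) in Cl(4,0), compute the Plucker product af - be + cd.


Plucker relation: af - be + cd
a*f = (-1)*(-2) = 2
b*e = (-2)*1 = -2
c*d = (-1)*(-4) = 4
af - be + cd = 2 - (-2) + 4
= 8


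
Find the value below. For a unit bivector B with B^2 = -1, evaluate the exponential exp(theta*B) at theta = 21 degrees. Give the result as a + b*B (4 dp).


For a unit bivector B with B^2 = -1, the exponential series gives
e^(theta*B) = cos(theta) + sin(theta)*B (the GA analogue of Euler's formula).
theta = 21 degrees = 0.366519 rad
cos(21 deg) = 0.9336
sin(21 deg) = 0.3584
exp(theta*B) = 0.9336 + 0.3584*B


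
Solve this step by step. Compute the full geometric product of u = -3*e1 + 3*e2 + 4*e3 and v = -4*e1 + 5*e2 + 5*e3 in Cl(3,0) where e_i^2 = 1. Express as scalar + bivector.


In Cl(3,0): e_i^2 = 1, e_ie_j = -e_je_i for i != j.
Scalar part = u . v = (-3)*(-4) + 3*5 + 4*5
= 12 + 15 + 20 = 47
e12 coeff = (-3)*5 - 3*(-4) = -15 - (-12) = -3
e13 coeff = (-3)*5 - 4*(-4) = -15 - (-16) = 1
e23 coeff = 3*5 - 4*5 = 15 - 20 = -5
uv = 47 - 3*e12 + 1*e13 - 5*e23


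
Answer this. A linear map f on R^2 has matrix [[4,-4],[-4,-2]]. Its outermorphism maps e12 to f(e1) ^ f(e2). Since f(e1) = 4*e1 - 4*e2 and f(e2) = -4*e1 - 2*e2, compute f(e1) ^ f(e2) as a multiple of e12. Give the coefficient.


The outermorphism of a linear map f sends e1^e2 to f(e1)^f(e2).
f(e1) = 4*e1 - 4*e2
f(e2) = -4*e1 - 2*e2
f(e1) ^ f(e2) = (4*e1 - 4*e2) ^ (-4*e1 - 2*e2)
= 4*(-2)*e12 + (-4)*(-4)*e21
= (-8 - 16)*e12
= -24*e12
Coefficient = -24


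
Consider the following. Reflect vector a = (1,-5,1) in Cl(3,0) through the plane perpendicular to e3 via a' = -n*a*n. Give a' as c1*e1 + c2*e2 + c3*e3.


Reflection formula: a' = -n*a*n, with n = e3 (unit vector, n^2 = 1).
For reflection through hyperplane perp to e3:
The component along e3 flips sign, others stay.
a = (1, -5, 1)
a' = (1, -5, -1)
a' = 1*e1 - 5*e2 - 1*e3


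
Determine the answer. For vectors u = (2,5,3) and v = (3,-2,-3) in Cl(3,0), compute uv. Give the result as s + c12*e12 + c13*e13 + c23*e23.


In Cl(3,0): e_i^2 = 1, e_ie_j = -e_je_i for i != j.
Scalar part = u . v = 2*3 + 5*(-2) + 3*(-3)
= 6 + (-10) + (-9) = -13
e12 coeff = 2*(-2) - 5*3 = -4 - 15 = -19
e13 coeff = 2*(-3) - 3*3 = -6 - 9 = -15
e23 coeff = 5*(-3) - 3*(-2) = -15 - (-6) = -9
uv = -13 - 19*e12 - 15*e13 - 9*e23


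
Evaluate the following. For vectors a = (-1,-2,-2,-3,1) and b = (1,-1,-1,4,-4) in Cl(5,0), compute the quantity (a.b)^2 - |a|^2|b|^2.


a . b = (-1)*1 + (-2)*(-1) + (-2)*(-1) + (-3)*4 + 1*(-4)
= -1 + 2 + 2 + (-12) + (-4) = -13
|a|^2 = (-1)^2 + (-2)^2 + (-2)^2 + (-3)^2 + 1^2 = 19
|b|^2 = 1^2 + (-1)^2 + (-1)^2 + 4^2 + (-4)^2 = 35
(a.b)^2 = (-13)^2 = 169
|a|^2 * |b|^2 = 19 * 35 = 665
Result = 169 - 665 = -496


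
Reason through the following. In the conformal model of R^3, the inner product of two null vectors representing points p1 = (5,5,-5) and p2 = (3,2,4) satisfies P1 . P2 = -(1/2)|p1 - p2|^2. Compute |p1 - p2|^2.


p1 - p2 = (2, 3, -9)
|p1 - p2|^2 = 2^2 + 3^2 + (-9)^2
= 4 + 9 + 81
= 94


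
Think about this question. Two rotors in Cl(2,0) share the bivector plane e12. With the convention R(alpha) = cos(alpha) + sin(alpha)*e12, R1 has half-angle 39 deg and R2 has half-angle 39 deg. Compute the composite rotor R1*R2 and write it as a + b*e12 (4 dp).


Same-plane rotors commute and their half-angles add:
R1*R2 = cos(a1 + a2) + sin(a1 + a2)*e12.
a1 + a2 = 39 + 39 = 78 deg
cos(78 deg) = 0.2079
sin(78 deg) = 0.9781
R1*R2 = 0.2079 + 0.9781*e12


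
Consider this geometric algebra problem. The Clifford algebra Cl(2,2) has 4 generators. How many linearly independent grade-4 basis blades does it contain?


Number of grade-k basis blades in Cl(p,q) with n = p + q is C(n, k).
n = 2 + 2 = 4
C(4, 4) = 4! / (4! * 0!)
= 24 / (24 * 1)
= 1


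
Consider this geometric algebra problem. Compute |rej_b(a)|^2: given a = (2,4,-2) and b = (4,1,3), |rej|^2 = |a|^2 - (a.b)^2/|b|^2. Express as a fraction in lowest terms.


|a|^2 = 2^2 + 4^2 + (-2)^2 = 24
|b|^2 = 4^2 + 1^2 + 3^2 = 26
a . b = 2*4 + 4*1 + (-2)*3 = 6
(a.b)^2 = 6^2 = 36
|rej|^2 = 24 - 36/26
= (624 - 36)/26
= 588/26
In lowest terms: 294/13


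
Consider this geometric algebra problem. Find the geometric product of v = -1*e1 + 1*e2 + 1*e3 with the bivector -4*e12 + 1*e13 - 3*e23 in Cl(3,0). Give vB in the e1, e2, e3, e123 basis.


vB has grade-1 (vector) and grade-3 (trivector) parts: vB = (v _| B) + (v ^ B).
Vector part <vB>_1:
  e1: -v2*b12 - v3*b13 = -(1)*(-4) - (1)*(1) = 3
  e2: v1*b12 - v3*b23 = (-1)*(-4) - (1)*(-3) = 7
  e3: v1*b13 + v2*b23 = (-1)*(1) + (1)*(-3) = -4
Trivector part <vB>_3:
  e123: v1*b23 - v2*b13 + v3*b12 = (-1)*(-3) - (1)*(1) + (1)*(-4) = -2
vB = 3*e1 + 7*e2 - 4*e3 - 2*e123


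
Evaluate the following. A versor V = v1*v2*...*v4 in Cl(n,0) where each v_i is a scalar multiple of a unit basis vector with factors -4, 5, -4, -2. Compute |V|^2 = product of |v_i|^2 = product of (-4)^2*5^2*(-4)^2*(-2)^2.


Each vector v_i has |v_i|^2 = s_i^2
Squared scales: (-4)^2 = 16, 5^2 = 25, (-4)^2 = 16, (-2)^2 = 4
|V|^2 = 16 * 25 * 16 * 4
= 25600


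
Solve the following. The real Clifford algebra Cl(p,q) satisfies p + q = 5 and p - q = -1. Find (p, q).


We need p + q = 5 and p - q = -1.
Adding: 2p = 5 + (-1) = 4, so p = 2.
Then q = 5 - 2 = 3.
(p, q) = (2, 3)


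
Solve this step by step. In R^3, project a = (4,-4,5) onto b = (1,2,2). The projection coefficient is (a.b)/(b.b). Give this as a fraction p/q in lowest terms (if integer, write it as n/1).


Projection coefficient = (a . b) / (b . b)
a . b = 4*1 + (-4)*2 + 5*2
= 4 + (-8) + 10 = 6
b . b = 1^2 + 2^2 + 2^2
= 1 + 4 + 4 = 9
Coefficient = 6/9
In lowest terms: 2/3


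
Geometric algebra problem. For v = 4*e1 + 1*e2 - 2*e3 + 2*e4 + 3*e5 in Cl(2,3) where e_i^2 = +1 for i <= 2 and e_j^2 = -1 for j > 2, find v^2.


v^2 = sum of c_i^2 * e_i^2
Positive signature terms (e_i^2 = +1): 4^2 + 1^2 = 17
Negative signature terms (e_j^2 = -1): (-2)^2 + 2^2 + 3^2 = 17
v^2 = 17 - 17 = 0


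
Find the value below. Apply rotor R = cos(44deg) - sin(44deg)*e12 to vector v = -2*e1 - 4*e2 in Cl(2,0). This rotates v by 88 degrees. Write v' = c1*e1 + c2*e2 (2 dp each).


Rotor R = cos(44deg) - sin(44deg)*e12
Rotation angle theta = 2 * 44 = 88 degrees
v' = R*v*~R rotates v by theta.
cos(88deg) = 0.0349, sin(88deg) = 0.9994
v'_1 = -2*cos(88deg) - (-4)*sin(88deg)
= -2*0.0349 - (-4)*0.9994
= 3.93
v'_2 = -2*sin(88deg) + (-4)*cos(88deg)
= -2*0.9994 + (-4)*0.0349
= -2.14
v' = 3.93*e1 - 2.14*e2


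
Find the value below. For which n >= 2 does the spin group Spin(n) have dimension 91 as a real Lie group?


dim Spin(n) = dim so(n) = n(n-1)/2.
Solve n(n-1)/2 = 91, i.e. n^2 - n - 182 = 0.
Discriminant = 1 + 8*91 = 729
n = (1 + sqrt(729))/2 = (1 + 27)/2 = 14


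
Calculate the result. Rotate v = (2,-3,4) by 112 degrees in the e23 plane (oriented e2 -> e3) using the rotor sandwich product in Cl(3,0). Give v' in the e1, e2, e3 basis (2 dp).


Rotor R = cos(56deg) - sin(56deg)*e23
Rotation angle theta = 2 * 56 = 112 degrees in the e23 plane (e2 -> e3).
The component perpendicular to the plane (e1) is invariant: v'_1 = v1 = 2.00
cos(112deg) = -0.3746, sin(112deg) = 0.9272
v'_2 = v2*cos(theta) - v3*sin(theta) = -3*(-0.3746) - 4*0.9272 = -2.58
v'_3 = v2*sin(theta) + v3*cos(theta) = -3*0.9272 + 4*(-0.3746) = -4.28
v' = 2.00*e1 - 2.58*e2 - 4.28*e3


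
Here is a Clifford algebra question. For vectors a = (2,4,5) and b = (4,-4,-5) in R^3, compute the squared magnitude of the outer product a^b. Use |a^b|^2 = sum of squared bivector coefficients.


a wedge b = (a1*b2 - a2*b1)*e12 + (a1*b3 - a3*b1)*e13 + (a2*b3 - a3*b2)*e23
e12 coeff: 2*(-4) - 4*4 = -8 - 16 = -24
e13 coeff: 2*(-5) - 5*4 = -10 - 20 = -30
e23 coeff: 4*(-5) - 5*(-4) = -20 - (-20) = 0
|a wedge b|^2 = (-24)^2 + (-30)^2 + 0^2
= 576 + 900 + 0
= 1476


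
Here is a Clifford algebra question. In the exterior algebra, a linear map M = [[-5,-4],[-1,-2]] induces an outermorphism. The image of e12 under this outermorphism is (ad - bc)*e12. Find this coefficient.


The outermorphism of a linear map f sends e1^e2 to f(e1)^f(e2).
f(e1) = -5*e1 - 1*e2
f(e2) = -4*e1 - 2*e2
f(e1) ^ f(e2) = (-5*e1 - 1*e2) ^ (-4*e1 - 2*e2)
= (-5)*(-2)*e12 + (-1)*(-4)*e21
= (10 - 4)*e12
= 6*e12
Coefficient = 6


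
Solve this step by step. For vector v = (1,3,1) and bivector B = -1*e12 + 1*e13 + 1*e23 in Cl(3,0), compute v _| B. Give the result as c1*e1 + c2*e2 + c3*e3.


Left contraction v _| B = <vB>_1 (grade-1 part of the geometric product vB).
Using e1_|e12 = e2, e2_|e12 = -e1, e1_|e13 = e3, e3_|e13 = -e1, e2_|e23 = e3, e3_|e23 = -e2:
e1 coeff: -v2*b12 - v3*b13 = -(3)*(-1) - (1)*(1) = 2
e2 coeff: v1*b12 - v3*b23 = (1)*(-1) - (1)*(1) = -2
e3 coeff: v1*b13 + v2*b23 = (1)*(1) + (3)*(1) = 4
v _| B = 2*e1 - 2*e2 + 4*e3


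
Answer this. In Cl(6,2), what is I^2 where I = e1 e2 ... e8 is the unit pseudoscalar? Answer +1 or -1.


The pseudoscalar I = e1...e_n (product of all n generators) of Cl(p,q) satisfies I^2 = (-1)^(q + n(n-1)/2).
p = 6, q = 2, n = p + q = 8
n(n-1)/2 = 8 * 7 / 2 = 28
Exponent = q + n(n-1)/2 = 2 + 28 = 30
I^2 = (-1)^30 = +1


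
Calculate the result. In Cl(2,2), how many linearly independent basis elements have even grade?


Even subalgebra dimension = 2^(n-1)
n = 2 + 2 = 4
2^(4 - 1) = 2^3 = 8
Verification: sum of C(4,k) for even k = 1 + 6 + 1 = 8
Result = 8


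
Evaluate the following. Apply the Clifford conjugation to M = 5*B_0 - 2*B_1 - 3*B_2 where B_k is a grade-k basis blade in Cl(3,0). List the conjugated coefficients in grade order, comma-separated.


Clifford conjugate sign for grade k: (-1)^(k(k+1)/2)
Grade 0: (-1)^(0*1/2) = (-1)^0 = 1, coeff 5 -> 5
Grade 1: (-1)^(1*2/2) = (-1)^1 = -1, coeff -2 -> 2
Grade 2: (-1)^(2*3/2) = (-1)^3 = -1, coeff -3 -> 3
Conjugated coefficients: 5, 2, 3


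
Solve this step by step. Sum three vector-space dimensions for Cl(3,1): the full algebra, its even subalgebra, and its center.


n = 3 + 1 = 4
Total dim = 2^4 = 16
Even subalgebra dim = 2^3 = 8
n is even, so center dim = 1
Sum = 16 + 8 + 1 = 25


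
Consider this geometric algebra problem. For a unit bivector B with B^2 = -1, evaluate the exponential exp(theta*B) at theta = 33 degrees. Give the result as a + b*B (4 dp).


For a unit bivector B with B^2 = -1, the exponential series gives
e^(theta*B) = cos(theta) + sin(theta)*B (the GA analogue of Euler's formula).
theta = 33 degrees = 0.575959 rad
cos(33 deg) = 0.8387
sin(33 deg) = 0.5446
exp(theta*B) = 0.8387 + 0.5446*B


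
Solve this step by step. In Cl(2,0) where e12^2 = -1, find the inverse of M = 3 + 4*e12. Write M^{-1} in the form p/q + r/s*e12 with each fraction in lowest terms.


M = 3 + 4*e12, where e12^2 = -1.
Since M commutes with its reverse ~M = a - b*e12, M * ~M = a^2 - b^2*e12^2 = a^2 + b^2.
So M^{-1} = ~M / (a^2 + b^2) = (a - b*e12)/(a^2 + b^2).
a^2 + b^2 = 9 + 16 = 25
Scalar part = 3/25 = 3/25
Bivector coeff = -4/25 = -4/25
M^{-1} = 3/25 - 4/25*e12


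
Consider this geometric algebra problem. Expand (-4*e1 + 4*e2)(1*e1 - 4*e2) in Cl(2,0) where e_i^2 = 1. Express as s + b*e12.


Expand: (-4*e1 + 4*e2)(1*e1 - 4*e2)
= (-4)*1*e1e1 + (-4)*(-4)*e1e2 + 4*1*e2e1 + 4*(-4)*e2e2
Using e1^2 = e2^2 = 1, e2e1 = -e1e2:
Scalar part s = (-4)*1 + 4*(-4) = -4 + (-16) = -20
Bivector part b = (-4)*(-4) - 4*1 = 16 - 4 = 12
uv = -20 + 12*e12


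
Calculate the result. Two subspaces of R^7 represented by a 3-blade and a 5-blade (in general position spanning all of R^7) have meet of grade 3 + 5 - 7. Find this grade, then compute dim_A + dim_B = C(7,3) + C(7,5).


Meet grade = grade(A) + grade(B) - n
= 3 + 5 - 7 = 1
C(7,3) = 35
C(7,5) = 21
dim_A + dim_B = 35 + 21 = 56


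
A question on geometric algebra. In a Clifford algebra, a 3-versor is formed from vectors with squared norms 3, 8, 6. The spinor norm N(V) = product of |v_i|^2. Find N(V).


Spinor norm N(V) = |v1|^2 * |v2|^2 * ... * |v3|^2
= 3 * 8 * 6
Running product: 3, 24, 144
N(V) = 144


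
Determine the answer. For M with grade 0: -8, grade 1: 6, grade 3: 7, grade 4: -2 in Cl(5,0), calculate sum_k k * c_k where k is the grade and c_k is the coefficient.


Grade-weighted sum = sum of grade_k * coefficient_k
0*(-8) = 0
1*6 = 6
3*7 = 21
4*(-2) = -8
Total = 0 + 6 + 21 + (-8) = 19


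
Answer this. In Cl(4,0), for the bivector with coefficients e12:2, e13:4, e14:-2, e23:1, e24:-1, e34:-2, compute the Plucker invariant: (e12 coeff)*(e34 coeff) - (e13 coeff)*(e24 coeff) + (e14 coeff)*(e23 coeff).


Plucker relation: af - be + cd
a*f = 2*(-2) = -4
b*e = 4*(-1) = -4
c*d = (-2)*1 = -2
af - be + cd = -4 - (-4) + (-2)
= -2


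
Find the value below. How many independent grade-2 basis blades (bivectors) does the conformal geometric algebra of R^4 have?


The conformal model of R^4 uses Cl(5,1) with m = 4 + 2 = 6 generators.
Number of grade-2 blades = C(m, 2) = C(6, 2)
= 6*5/2 = 15


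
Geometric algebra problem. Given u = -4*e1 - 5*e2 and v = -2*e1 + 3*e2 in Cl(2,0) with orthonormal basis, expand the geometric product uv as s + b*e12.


Expand: (-4*e1 - 5*e2)(-2*e1 + 3*e2)
= (-4)*(-2)*e1e1 + (-4)*3*e1e2 + (-5)*(-2)*e2e1 + (-5)*3*e2e2
Using e1^2 = e2^2 = 1, e2e1 = -e1e2:
Scalar part s = (-4)*(-2) + (-5)*3 = 8 + (-15) = -7
Bivector part b = (-4)*3 - (-5)*(-2) = -12 - 10 = -22
uv = -7 - 22*e12


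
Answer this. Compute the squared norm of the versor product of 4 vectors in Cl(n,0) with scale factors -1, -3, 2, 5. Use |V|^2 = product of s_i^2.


Each vector v_i has |v_i|^2 = s_i^2
Squared scales: (-1)^2 = 1, (-3)^2 = 9, 2^2 = 4, 5^2 = 25
|V|^2 = 1 * 9 * 4 * 25
= 900


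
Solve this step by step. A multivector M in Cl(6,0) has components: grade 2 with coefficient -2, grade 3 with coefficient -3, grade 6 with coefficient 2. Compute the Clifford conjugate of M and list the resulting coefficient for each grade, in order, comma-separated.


Clifford conjugate sign for grade k: (-1)^(k(k+1)/2)
Grade 2: (-1)^(2*3/2) = (-1)^3 = -1, coeff -2 -> 2
Grade 3: (-1)^(3*4/2) = (-1)^6 = 1, coeff -3 -> -3
Grade 6: (-1)^(6*7/2) = (-1)^21 = -1, coeff 2 -> -2
Conjugated coefficients: 2, -3, -2


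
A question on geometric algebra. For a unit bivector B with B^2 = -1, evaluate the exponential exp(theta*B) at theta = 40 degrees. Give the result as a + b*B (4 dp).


For a unit bivector B with B^2 = -1, the exponential series gives
e^(theta*B) = cos(theta) + sin(theta)*B (the GA analogue of Euler's formula).
theta = 40 degrees = 0.698132 rad
cos(40 deg) = 0.7660
sin(40 deg) = 0.6428
exp(theta*B) = 0.7660 + 0.6428*B
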